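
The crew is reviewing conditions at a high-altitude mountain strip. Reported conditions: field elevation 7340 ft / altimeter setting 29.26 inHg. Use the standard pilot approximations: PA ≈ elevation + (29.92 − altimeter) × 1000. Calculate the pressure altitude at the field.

8000 ft

Pressure correction = (29.92 − 29.26) × 1000 = +660 ft.
Pressure altitude = 7340 + (+660) = 8000 ft.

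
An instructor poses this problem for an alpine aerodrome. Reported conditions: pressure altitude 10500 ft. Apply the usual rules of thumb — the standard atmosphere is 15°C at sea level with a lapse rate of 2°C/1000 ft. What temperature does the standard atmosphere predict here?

-6°C

ISA temperature = 15 − 2 × (10500/1000) = 15 − 21 = -6°C.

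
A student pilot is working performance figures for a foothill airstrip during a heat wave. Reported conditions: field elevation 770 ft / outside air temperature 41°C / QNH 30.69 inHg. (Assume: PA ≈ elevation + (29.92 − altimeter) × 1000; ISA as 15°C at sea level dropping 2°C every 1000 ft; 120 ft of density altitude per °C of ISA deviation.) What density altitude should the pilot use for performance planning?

3120 ft

Pressure altitude = 770 + (29.92 − 30.69) × 1000 = 770 + (-770) = 0 ft.
ISA temperature at 0 ft = 15 − 2 × (0/1000) = 15°C.
ISA deviation = 41 − 15 = +26°C.
Density altitude = 0 + 120 × (26) = 3120 ft.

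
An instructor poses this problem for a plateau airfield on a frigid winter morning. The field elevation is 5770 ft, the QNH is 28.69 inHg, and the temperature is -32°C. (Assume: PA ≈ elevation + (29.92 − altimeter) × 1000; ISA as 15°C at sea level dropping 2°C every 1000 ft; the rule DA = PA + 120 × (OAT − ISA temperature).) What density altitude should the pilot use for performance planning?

3040 ft

Pressure altitude = 5770 + (29.92 − 28.69) × 1000 = 5770 + (+1230) = 7000 ft.
ISA temperature at 7000 ft = 15 − 2 × (7000/1000) = 1°C.
ISA deviation = -32 − 1 = -33°C.
Density altitude = 7000 + 120 × (-33) = 3040 ft.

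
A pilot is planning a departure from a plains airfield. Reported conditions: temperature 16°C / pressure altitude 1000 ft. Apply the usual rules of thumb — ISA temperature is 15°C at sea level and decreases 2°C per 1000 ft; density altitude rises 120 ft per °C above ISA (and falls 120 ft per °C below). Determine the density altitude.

1360 ft

ISA temperature at 1000 ft = 15 − 2 × (1000/1000) = 13°C.
ISA deviation = 16 − 13 = +3°C.
Density altitude = 1000 + 120 × (3) = 1000 + (+360) = 1360 ft.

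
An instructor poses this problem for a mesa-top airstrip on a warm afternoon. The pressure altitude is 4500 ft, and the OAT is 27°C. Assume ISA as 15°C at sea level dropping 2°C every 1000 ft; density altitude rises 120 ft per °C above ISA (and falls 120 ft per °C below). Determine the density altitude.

7020 ft

ISA temperature at 4500 ft = 15 − 2 × (4500/1000) = 6°C.
ISA deviation = 27 − 6 = +21°C.
Density altitude = 4500 + 120 × (21) = 4500 + (+2520) = 7020 ft.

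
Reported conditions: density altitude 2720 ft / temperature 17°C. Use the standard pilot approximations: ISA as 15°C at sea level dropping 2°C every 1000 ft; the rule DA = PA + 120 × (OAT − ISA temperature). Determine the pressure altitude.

DA = PA + 120 × (OAT − (15 − 2·PA/1000)) = PA + 120·OAT − 1800 + 0.24·PA = 1.24·PA + 120·OAT − 1800.
So 1.24·PA = 2720 − 120 × 17 + 1800 = 2480.
PA = 2480 / 1.24 = 2000 ft.

2000 ft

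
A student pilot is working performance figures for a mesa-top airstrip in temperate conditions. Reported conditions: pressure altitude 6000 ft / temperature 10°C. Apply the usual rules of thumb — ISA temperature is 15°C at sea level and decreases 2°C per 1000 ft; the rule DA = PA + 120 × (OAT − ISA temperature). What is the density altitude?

ISA temperature at 6000 ft = 15 − 2 × (6000/1000) = 3°C.
ISA deviation = 10 − 3 = +7°C.
Density altitude = 6000 + 120 × (7) = 6000 + (+840) = 6840 ft.

6840 ft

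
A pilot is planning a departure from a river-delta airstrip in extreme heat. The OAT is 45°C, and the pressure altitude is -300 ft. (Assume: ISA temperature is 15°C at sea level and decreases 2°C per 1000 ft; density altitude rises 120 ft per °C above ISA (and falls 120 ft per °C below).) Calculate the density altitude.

3228 ft

ISA temperature at -300 ft = 15 − 2 × (-300/1000) = 15.6°C.
ISA deviation = 45 − 15.6 = +29.4°C.
Density altitude = -300 + 120 × (29.4) = -300 + (+3528) = 3228 ft.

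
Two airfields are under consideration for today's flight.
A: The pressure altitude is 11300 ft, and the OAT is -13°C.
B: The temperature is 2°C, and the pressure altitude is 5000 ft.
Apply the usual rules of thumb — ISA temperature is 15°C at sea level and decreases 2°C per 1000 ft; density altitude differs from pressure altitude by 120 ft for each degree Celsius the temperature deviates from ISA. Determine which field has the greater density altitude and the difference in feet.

A by 6012 ft

A: ISA temp = -7.6°C, deviation -5.4°C, DA = 11300 + 120 × (-5.4) = 10652 ft.
B: ISA temp = 5°C, deviation -3°C, DA = 5000 + 120 × (-3) = 4640 ft.
A is higher by 10652 − 4640 = 6012 ft.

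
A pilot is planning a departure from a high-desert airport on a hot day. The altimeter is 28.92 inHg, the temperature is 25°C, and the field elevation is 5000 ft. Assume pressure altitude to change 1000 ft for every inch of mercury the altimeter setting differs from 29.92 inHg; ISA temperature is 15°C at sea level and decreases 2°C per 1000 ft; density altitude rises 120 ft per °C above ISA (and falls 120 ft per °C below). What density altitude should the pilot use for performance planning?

Pressure altitude = 5000 + (29.92 − 28.92) × 1000 = 5000 + (+1000) = 6000 ft.
ISA temperature at 6000 ft = 15 − 2 × (6000/1000) = 3°C.
ISA deviation = 25 − 3 = +22°C.
Density altitude = 6000 + 120 × (22) = 8640 ft.

8640 ft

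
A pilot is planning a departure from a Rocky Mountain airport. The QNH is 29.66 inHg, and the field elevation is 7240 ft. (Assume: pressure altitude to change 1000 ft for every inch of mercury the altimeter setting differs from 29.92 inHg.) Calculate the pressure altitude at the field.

Pressure correction = (29.92 − 29.66) × 1000 = +260 ft.
Pressure altitude = 7240 + (+260) = 7500 ft.

7500 ft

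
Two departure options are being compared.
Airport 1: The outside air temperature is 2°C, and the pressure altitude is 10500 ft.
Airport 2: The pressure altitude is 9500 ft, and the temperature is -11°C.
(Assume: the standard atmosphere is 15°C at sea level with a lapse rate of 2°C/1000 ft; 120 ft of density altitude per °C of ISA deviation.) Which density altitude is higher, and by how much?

Airport 1 by 2800 ft

Airport 1: ISA temp = -6°C, deviation +8°C, DA = 10500 + 120 × 8 = 11460 ft.
Airport 2: ISA temp = -4°C, deviation -7°C, DA = 9500 + 120 × (-7) = 8660 ft.
Airport 1 is higher by 11460 − 8660 = 2800 ft.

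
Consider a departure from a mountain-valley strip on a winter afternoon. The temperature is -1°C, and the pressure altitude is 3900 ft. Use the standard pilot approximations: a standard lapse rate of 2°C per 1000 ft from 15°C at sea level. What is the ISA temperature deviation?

ISA-8.2°C

ISA temperature at 3900 ft = 15 − 2 × (3900/1000) = 7.2°C.
Deviation = OAT − ISA = -1 − 7.2 = -8.2°C.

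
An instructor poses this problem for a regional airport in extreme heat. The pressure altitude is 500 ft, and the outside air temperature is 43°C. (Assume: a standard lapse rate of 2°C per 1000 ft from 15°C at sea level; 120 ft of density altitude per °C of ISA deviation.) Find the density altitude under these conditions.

3980 ft

ISA temperature at 500 ft = 15 − 2 × (500/1000) = 14°C.
ISA deviation = 43 − 14 = +29°C.
Density altitude = 500 + 120 × (29) = 500 + (+3480) = 3980 ft.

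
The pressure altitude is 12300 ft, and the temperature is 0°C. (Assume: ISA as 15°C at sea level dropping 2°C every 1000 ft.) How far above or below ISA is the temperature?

ISA temperature at 12300 ft = 15 − 2 × (12300/1000) = -9.6°C.
Deviation = OAT − ISA = 0 − (-9.6) = +9.6°C.

ISA+9.6°C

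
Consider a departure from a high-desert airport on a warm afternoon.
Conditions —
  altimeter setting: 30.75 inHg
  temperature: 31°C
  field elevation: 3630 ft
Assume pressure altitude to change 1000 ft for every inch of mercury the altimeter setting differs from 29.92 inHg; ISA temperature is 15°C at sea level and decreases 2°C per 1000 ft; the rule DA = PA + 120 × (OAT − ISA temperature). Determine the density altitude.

Pressure altitude = 3630 + (29.92 − 30.75) × 1000 = 3630 + (-830) = 2800 ft.
ISA temperature at 2800 ft = 15 − 2 × (2800/1000) = 9.4°C.
ISA deviation = 31 − 9.4 = +21.6°C.
Density altitude = 2800 + 120 × (21.6) = 5392 ft.

5392 ft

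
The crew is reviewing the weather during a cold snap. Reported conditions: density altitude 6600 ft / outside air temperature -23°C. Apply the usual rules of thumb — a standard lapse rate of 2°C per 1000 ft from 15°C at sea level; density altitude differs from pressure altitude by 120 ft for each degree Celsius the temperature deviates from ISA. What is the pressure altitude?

DA = PA + 120 × (OAT − (15 − 2·PA/1000)) = PA + 120·OAT − 1800 + 0.24·PA = 1.24·PA + 120·OAT − 1800.
So 1.24·PA = 6600 − 120 × (-23) + 1800 = 11160.
PA = 11160 / 1.24 = 9000 ft.

9000 ft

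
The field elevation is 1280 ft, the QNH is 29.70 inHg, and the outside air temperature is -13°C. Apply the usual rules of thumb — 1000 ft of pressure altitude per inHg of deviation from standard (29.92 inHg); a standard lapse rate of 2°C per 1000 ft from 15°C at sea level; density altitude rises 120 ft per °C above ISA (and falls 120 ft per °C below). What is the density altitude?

Pressure altitude = 1280 + (29.92 − 29.70) × 1000 = 1280 + (+220) = 1500 ft.
ISA temperature at 1500 ft = 15 − 2 × (1500/1000) = 12°C.
ISA deviation = -13 − 12 = -25°C.
Density altitude = 1500 + 120 × (-25) = -1500 ft.

-1500 ft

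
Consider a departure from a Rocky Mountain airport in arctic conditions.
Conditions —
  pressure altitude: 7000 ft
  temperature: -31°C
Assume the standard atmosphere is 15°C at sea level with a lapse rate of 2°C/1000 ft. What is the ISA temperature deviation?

ISA-32°C

ISA temperature at 7000 ft = 15 − 2 × (7000/1000) = 1°C.
Deviation = OAT − ISA = -31 − 1 = -32°C.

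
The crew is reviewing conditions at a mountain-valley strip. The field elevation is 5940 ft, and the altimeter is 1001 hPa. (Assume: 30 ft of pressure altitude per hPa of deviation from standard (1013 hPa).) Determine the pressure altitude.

6300 ft

Pressure correction = (1013 − 1001) × 30 = +360 ft.
Pressure altitude = 5940 + (+360) = 6300 ft.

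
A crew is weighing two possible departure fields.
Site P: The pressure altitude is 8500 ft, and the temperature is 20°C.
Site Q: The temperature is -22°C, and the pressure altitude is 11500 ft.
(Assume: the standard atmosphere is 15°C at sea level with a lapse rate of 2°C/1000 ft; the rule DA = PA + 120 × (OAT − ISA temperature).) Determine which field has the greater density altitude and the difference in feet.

Site P by 1320 ft

Site P: ISA temp = -2°C, deviation +22°C, DA = 8500 + 120 × 22 = 11140 ft.
Site Q: ISA temp = -8°C, deviation -14°C, DA = 11500 + 120 × (-14) = 9820 ft.
Site P is higher by 11140 − 9820 = 1320 ft.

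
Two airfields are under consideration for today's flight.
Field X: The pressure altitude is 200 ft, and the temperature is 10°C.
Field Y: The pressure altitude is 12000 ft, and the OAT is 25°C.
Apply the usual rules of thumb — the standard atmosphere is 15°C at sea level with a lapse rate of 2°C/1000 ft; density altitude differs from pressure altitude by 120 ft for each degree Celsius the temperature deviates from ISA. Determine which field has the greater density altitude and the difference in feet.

Field Y by 16432 ft

Field X: ISA temp = 14.6°C, deviation -4.6°C, DA = 200 + 120 × (-4.6) = -352 ft.
Field Y: ISA temp = -9°C, deviation +34°C, DA = 12000 + 120 × 34 = 16080 ft.
Field Y is higher by 16080 − (-352) = 16432 ft.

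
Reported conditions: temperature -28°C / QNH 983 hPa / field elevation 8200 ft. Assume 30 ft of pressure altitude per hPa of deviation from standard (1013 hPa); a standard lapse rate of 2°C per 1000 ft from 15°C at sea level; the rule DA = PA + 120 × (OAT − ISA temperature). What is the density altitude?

Pressure altitude = 8200 + (1013 − 983) × 30 = 8200 + (+900) = 9100 ft.
ISA temperature at 9100 ft = 15 − 2 × (9100/1000) = -3.2°C.
ISA deviation = -28 − (-3.2) = -24.8°C.
Density altitude = 9100 + 120 × (-24.8) = 6124 ft.

6124 ft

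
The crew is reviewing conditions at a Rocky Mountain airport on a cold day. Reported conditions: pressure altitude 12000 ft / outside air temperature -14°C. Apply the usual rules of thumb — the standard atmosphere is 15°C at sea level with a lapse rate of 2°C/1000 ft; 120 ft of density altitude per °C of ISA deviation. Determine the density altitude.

ISA temperature at 12000 ft = 15 − 2 × (12000/1000) = -9°C.
ISA deviation = -14 − (-9) = -5°C.
Density altitude = 12000 + 120 × (-5) = 12000 + (-600) = 11400 ft.

11400 ft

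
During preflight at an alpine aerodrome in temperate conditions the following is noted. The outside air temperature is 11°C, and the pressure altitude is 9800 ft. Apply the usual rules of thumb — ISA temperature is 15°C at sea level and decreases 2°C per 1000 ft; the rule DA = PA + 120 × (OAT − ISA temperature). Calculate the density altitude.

11672 ft

ISA temperature at 9800 ft = 15 − 2 × (9800/1000) = -4.6°C.
ISA deviation = 11 − (-4.6) = +15.6°C.
Density altitude = 9800 + 120 × (15.6) = 9800 + (+1872) = 11672 ft.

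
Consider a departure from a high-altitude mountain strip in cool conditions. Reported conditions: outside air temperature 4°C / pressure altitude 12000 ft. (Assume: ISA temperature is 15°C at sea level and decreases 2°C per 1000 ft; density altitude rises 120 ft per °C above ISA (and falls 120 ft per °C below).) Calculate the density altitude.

13560 ft

ISA temperature at 12000 ft = 15 − 2 × (12000/1000) = -9°C.
ISA deviation = 4 − (-9) = +13°C.
Density altitude = 12000 + 120 × (13) = 12000 + (+1560) = 13560 ft.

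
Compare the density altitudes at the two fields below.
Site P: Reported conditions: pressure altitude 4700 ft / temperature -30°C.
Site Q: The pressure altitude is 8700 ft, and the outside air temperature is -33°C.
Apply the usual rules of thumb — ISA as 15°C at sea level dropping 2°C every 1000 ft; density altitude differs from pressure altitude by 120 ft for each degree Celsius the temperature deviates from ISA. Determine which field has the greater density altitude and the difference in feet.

Site Q by 4600 ft

Site P: ISA temp = 5.6°C, deviation -35.6°C, DA = 4700 + 120 × (-35.6) = 428 ft.
Site Q: ISA temp = -2.4°C, deviation -30.6°C, DA = 8700 + 120 × (-30.6) = 5028 ft.
Site Q is higher by 5028 − 428 = 4600 ft.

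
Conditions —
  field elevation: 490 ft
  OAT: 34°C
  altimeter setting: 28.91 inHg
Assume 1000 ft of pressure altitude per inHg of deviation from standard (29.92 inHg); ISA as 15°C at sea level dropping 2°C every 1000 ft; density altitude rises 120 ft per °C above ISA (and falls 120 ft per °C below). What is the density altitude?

Pressure altitude = 490 + (29.92 − 28.91) × 1000 = 490 + (+1010) = 1500 ft.
ISA temperature at 1500 ft = 15 − 2 × (1500/1000) = 12°C.
ISA deviation = 34 − 12 = +22°C.
Density altitude = 1500 + 120 × (22) = 4140 ft.

4140 ft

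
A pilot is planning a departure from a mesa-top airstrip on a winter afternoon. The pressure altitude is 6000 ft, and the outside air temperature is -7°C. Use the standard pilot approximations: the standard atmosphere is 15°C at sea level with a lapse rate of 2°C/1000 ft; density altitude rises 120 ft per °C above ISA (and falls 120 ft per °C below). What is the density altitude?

4800 ft

ISA temperature at 6000 ft = 15 − 2 × (6000/1000) = 3°C.
ISA deviation = -7 − 3 = -10°C.
Density altitude = 6000 + 120 × (-10) = 6000 + (-1200) = 4800 ft.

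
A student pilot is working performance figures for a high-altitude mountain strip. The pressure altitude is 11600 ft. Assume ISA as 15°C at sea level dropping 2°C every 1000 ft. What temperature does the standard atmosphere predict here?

ISA temperature = 15 − 2 × (11600/1000) = 15 − 23.2 = -8.2°C.

-8.2°C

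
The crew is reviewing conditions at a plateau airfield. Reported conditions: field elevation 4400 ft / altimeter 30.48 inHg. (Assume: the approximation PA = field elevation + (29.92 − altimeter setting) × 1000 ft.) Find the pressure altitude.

3840 ft

Pressure correction = (29.92 − 30.48) × 1000 = -560 ft.
Pressure altitude = 4400 + (-560) = 3840 ft.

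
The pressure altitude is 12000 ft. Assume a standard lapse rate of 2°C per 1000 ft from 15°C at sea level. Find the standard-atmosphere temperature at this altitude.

ISA temperature = 15 − 2 × (12000/1000) = 15 − 24 = -9°C.

-9°C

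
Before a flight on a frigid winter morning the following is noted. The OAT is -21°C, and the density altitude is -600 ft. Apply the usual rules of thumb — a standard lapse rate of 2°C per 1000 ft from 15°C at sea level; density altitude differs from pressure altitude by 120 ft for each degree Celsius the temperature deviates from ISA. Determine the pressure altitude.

DA = PA + 120 × (OAT − (15 − 2·PA/1000)) = PA + 120·OAT − 1800 + 0.24·PA = 1.24·PA + 120·OAT − 1800.
So 1.24·PA = -600 − 120 × (-21) + 1800 = 3720.
PA = 3720 / 1.24 = 3000 ft.

3000 ft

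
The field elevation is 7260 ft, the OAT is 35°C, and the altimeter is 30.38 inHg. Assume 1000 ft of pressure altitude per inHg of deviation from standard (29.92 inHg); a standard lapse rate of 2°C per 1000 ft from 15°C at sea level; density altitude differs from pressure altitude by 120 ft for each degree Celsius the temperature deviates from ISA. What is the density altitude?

Pressure altitude = 7260 + (29.92 − 30.38) × 1000 = 7260 + (-460) = 6800 ft.
ISA temperature at 6800 ft = 15 − 2 × (6800/1000) = 1.4°C.
ISA deviation = 35 − 1.4 = +33.6°C.
Density altitude = 6800 + 120 × (33.6) = 10832 ft.

10832 ft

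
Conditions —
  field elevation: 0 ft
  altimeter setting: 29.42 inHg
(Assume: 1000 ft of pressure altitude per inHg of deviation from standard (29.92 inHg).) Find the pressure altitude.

Pressure correction = (29.92 − 29.42) × 1000 = +500 ft.
Pressure altitude = 0 + (+500) = 500 ft.

500 ft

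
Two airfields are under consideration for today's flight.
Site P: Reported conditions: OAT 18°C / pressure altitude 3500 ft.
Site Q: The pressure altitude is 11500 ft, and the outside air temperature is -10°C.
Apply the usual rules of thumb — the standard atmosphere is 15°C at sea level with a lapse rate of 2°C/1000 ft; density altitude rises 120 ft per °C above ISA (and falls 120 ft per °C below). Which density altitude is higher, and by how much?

Site Q by 6560 ft

Site P: ISA temp = 8°C, deviation +10°C, DA = 3500 + 120 × 10 = 4700 ft.
Site Q: ISA temp = -8°C, deviation -2°C, DA = 11500 + 120 × (-2) = 11260 ft.
Site Q is higher by 11260 − 4700 = 6560 ft.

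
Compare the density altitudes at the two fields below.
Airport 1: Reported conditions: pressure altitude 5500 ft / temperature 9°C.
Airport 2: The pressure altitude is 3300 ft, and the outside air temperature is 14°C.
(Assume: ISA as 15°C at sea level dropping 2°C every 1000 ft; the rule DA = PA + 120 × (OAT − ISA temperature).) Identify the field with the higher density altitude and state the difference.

Airport 1: ISA temp = 4°C, deviation +5°C, DA = 5500 + 120 × 5 = 6100 ft.
Airport 2: ISA temp = 8.4°C, deviation +5.6°C, DA = 3300 + 120 × 5.6 = 3972 ft.
Airport 1 is higher by 6100 − 3972 = 2128 ft.

Airport 1 by 2128 ft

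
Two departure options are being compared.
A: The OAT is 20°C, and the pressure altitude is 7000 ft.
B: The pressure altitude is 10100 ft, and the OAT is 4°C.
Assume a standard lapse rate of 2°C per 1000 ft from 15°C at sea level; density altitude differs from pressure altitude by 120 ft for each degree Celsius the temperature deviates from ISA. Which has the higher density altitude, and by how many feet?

A: ISA temp = 1°C, deviation +19°C, DA = 7000 + 120 × 19 = 9280 ft.
B: ISA temp = -5.2°C, deviation +9.2°C, DA = 10100 + 120 × 9.2 = 11204 ft.
B is higher by 11204 − 9280 = 1924 ft.

B by 1924 ft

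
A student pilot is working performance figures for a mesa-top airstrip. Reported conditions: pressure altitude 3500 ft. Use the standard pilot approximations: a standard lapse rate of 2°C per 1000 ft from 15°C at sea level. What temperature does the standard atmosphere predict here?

8°C

ISA temperature = 15 − 2 × (3500/1000) = 15 − 7 = 8°C.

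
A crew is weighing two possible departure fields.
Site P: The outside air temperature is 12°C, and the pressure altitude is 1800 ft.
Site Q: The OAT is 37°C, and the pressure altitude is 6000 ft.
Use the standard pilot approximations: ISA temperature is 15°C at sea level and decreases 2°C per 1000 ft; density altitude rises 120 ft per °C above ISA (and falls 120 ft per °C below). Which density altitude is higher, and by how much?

Site P: ISA temp = 11.4°C, deviation +0.6°C, DA = 1800 + 120 × 0.6 = 1872 ft.
Site Q: ISA temp = 3°C, deviation +34°C, DA = 6000 + 120 × 34 = 10080 ft.
Site Q is higher by 10080 − 1872 = 8208 ft.

Site Q by 8208 ft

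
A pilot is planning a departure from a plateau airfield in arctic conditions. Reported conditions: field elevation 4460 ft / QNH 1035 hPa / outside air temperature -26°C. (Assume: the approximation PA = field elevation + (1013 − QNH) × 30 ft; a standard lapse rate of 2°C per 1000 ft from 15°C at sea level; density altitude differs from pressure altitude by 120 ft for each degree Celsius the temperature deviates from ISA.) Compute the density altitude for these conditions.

-208 ft

Pressure altitude = 4460 + (1013 − 1035) × 30 = 4460 + (-660) = 3800 ft.
ISA temperature at 3800 ft = 15 − 2 × (3800/1000) = 7.4°C.
ISA deviation = -26 − 7.4 = -33.4°C.
Density altitude = 3800 + 120 × (-33.4) = -208 ft.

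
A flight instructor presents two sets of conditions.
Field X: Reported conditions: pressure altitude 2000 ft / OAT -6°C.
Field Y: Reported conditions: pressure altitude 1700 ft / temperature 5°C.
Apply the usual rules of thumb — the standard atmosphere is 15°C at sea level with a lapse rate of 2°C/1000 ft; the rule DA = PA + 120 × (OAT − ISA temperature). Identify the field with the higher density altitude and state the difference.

Field X: ISA temp = 11°C, deviation -17°C, DA = 2000 + 120 × (-17) = -40 ft.
Field Y: ISA temp = 11.6°C, deviation -6.6°C, DA = 1700 + 120 × (-6.6) = 908 ft.
Field Y is higher by 908 − (-40) = 948 ft.

Field Y by 948 ft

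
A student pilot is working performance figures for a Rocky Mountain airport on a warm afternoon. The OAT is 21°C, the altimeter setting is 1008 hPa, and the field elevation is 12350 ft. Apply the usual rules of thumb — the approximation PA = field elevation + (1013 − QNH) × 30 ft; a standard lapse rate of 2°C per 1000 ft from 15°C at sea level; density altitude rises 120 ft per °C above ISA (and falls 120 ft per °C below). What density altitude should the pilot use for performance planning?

16220 ft

Pressure altitude = 12350 + (1013 − 1008) × 30 = 12350 + (+150) = 12500 ft.
ISA temperature at 12500 ft = 15 − 2 × (12500/1000) = -10°C.
ISA deviation = 21 − (-10) = +31°C.
Density altitude = 12500 + 120 × (31) = 16220 ft.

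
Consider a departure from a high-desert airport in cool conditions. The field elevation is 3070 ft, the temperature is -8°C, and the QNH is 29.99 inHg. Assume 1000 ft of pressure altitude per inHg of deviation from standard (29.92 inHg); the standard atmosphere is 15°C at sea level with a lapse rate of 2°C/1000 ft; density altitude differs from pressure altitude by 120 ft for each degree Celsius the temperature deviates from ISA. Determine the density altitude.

960 ft

Pressure altitude = 3070 + (29.92 − 29.99) × 1000 = 3070 + (-70) = 3000 ft.
ISA temperature at 3000 ft = 15 − 2 × (3000/1000) = 9°C.
ISA deviation = -8 − 9 = -17°C.
Density altitude = 3000 + 120 × (-17) = 960 ft.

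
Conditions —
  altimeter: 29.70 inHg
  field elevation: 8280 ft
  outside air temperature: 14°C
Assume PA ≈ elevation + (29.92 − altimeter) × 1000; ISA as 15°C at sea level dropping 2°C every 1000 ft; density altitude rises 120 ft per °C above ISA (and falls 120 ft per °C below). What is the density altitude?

Pressure altitude = 8280 + (29.92 − 29.70) × 1000 = 8280 + (+220) = 8500 ft.
ISA temperature at 8500 ft = 15 − 2 × (8500/1000) = -2°C.
ISA deviation = 14 − (-2) = +16°C.
Density altitude = 8500 + 120 × (16) = 10420 ft.

10420 ft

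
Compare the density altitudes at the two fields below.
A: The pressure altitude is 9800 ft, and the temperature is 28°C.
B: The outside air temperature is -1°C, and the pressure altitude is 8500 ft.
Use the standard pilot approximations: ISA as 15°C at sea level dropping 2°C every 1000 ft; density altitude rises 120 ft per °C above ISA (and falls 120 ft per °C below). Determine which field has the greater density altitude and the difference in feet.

A: ISA temp = -4.6°C, deviation +32.6°C, DA = 9800 + 120 × 32.6 = 13712 ft.
B: ISA temp = -2°C, deviation +1°C, DA = 8500 + 120 × 1 = 8620 ft.
A is higher by 13712 − 8620 = 5092 ft.

A by 5092 ft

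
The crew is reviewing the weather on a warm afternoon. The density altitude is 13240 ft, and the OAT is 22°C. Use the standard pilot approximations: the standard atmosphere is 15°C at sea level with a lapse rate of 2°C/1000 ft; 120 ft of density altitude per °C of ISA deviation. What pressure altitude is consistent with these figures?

DA = PA + 120 × (OAT − (15 − 2·PA/1000)) = PA + 120·OAT − 1800 + 0.24·PA = 1.24·PA + 120·OAT − 1800.
So 1.24·PA = 13240 − 120 × 22 + 1800 = 12400.
PA = 12400 / 1.24 = 10000 ft.

10000 ft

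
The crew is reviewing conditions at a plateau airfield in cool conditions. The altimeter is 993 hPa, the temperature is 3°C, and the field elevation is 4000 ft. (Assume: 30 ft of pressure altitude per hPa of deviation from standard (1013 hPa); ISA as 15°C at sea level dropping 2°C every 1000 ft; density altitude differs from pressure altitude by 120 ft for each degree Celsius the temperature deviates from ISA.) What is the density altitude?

Pressure altitude = 4000 + (1013 − 993) × 30 = 4000 + (+600) = 4600 ft.
ISA temperature at 4600 ft = 15 − 2 × (4600/1000) = 5.8°C.
ISA deviation = 3 − 5.8 = -2.8°C.
Density altitude = 4600 + 120 × (-2.8) = 4264 ft.

4264 ft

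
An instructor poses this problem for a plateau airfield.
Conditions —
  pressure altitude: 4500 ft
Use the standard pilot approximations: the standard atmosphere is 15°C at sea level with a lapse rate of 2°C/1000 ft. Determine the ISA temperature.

ISA temperature = 15 − 2 × (4500/1000) = 15 − 9 = 6°C.

6°C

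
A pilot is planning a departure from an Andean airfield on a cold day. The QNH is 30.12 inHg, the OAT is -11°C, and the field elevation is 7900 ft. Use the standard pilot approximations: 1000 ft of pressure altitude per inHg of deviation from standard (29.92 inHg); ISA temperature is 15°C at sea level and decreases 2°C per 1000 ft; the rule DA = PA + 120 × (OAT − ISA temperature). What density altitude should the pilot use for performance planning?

6428 ft

Pressure altitude = 7900 + (29.92 − 30.12) × 1000 = 7900 + (-200) = 7700 ft.
ISA temperature at 7700 ft = 15 − 2 × (7700/1000) = -0.4°C.
ISA deviation = -11 − (-0.4) = -10.6°C.
Density altitude = 7700 + 120 × (-10.6) = 6428 ft.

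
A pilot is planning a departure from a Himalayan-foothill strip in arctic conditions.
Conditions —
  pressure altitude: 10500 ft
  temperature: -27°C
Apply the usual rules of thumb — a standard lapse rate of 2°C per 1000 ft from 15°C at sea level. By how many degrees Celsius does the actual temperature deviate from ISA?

ISA-21°C

ISA temperature at 10500 ft = 15 − 2 × (10500/1000) = -6°C.
Deviation = OAT − ISA = -27 − (-6) = -21°C.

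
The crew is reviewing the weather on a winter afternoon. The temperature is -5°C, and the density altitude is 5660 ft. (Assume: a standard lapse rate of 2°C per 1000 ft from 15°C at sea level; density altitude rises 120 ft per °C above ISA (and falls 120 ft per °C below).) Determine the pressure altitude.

6500 ft

DA = PA + 120 × (OAT − (15 − 2·PA/1000)) = PA + 120·OAT − 1800 + 0.24·PA = 1.24·PA + 120·OAT − 1800.
So 1.24·PA = 5660 − 120 × (-5) + 1800 = 8060.
PA = 8060 / 1.24 = 6500 ft.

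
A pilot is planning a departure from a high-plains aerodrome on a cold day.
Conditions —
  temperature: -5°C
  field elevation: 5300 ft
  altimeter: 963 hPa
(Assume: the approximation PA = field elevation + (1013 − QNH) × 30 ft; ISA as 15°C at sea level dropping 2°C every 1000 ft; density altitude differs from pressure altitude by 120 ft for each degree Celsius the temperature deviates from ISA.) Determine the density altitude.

Pressure altitude = 5300 + (1013 − 963) × 30 = 5300 + (+1500) = 6800 ft.
ISA temperature at 6800 ft = 15 − 2 × (6800/1000) = 1.4°C.
ISA deviation = -5 − 1.4 = -6.4°C.
Density altitude = 6800 + 120 × (-6.4) = 6032 ft.

6032 ft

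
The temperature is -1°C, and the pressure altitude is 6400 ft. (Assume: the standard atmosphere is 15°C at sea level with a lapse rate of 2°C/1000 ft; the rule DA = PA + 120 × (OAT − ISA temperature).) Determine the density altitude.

6016 ft

ISA temperature at 6400 ft = 15 − 2 × (6400/1000) = 2.2°C.
ISA deviation = -1 − 2.2 = -3.2°C.
Density altitude = 6400 + 120 × (-3.2) = 6400 + (-384) = 6016 ft.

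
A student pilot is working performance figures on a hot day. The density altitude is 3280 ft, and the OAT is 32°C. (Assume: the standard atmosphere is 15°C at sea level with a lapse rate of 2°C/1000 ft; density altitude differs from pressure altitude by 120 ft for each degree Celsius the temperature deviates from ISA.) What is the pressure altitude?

DA = PA + 120 × (OAT − (15 − 2·PA/1000)) = PA + 120·OAT − 1800 + 0.24·PA = 1.24·PA + 120·OAT − 1800.
So 1.24·PA = 3280 − 120 × 32 + 1800 = 1240.
PA = 1240 / 1.24 = 1000 ft.

1000 ft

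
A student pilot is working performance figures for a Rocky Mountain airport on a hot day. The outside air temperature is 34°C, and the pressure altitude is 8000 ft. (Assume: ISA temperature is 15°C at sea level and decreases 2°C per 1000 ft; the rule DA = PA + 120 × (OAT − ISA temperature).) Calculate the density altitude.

ISA temperature at 8000 ft = 15 − 2 × (8000/1000) = -1°C.
ISA deviation = 34 − (-1) = +35°C.
Density altitude = 8000 + 120 × (35) = 8000 + (+4200) = 12200 ft.

12200 ft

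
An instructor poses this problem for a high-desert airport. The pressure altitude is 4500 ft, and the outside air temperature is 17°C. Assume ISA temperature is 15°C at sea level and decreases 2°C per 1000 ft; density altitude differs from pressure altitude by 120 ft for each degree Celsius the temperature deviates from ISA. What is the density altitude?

5820 ft

ISA temperature at 4500 ft = 15 − 2 × (4500/1000) = 6°C.
ISA deviation = 17 − 6 = +11°C.
Density altitude = 4500 + 120 × (11) = 4500 + (+1320) = 5820 ft.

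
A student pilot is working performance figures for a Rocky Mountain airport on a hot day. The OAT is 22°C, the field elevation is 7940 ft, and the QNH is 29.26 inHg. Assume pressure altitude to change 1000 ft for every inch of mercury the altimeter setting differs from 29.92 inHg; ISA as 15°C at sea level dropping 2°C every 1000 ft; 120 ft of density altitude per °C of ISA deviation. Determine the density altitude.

Pressure altitude = 7940 + (29.92 − 29.26) × 1000 = 7940 + (+660) = 8600 ft.
ISA temperature at 8600 ft = 15 − 2 × (8600/1000) = -2.2°C.
ISA deviation = 22 − (-2.2) = +24.2°C.
Density altitude = 8600 + 120 × (24.2) = 11504 ft.

11504 ft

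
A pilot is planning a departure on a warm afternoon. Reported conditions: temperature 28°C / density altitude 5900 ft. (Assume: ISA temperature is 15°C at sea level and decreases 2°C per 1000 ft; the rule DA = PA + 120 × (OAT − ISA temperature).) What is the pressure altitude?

3500 ft

DA = PA + 120 × (OAT − (15 − 2·PA/1000)) = PA + 120·OAT − 1800 + 0.24·PA = 1.24·PA + 120·OAT − 1800.
So 1.24·PA = 5900 − 120 × 28 + 1800 = 4340.
PA = 4340 / 1.24 = 3500 ft.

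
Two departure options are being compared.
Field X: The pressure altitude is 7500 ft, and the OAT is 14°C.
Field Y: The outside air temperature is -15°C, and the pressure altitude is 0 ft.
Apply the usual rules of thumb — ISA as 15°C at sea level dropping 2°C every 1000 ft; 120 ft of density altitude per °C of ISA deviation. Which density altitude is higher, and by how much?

Field X by 12780 ft

Field X: ISA temp = 0°C, deviation +14°C, DA = 7500 + 120 × 14 = 9180 ft.
Field Y: ISA temp = 15°C, deviation -30°C, DA = 0 + 120 × (-30) = -3600 ft.
Field X is higher by 9180 − (-3600) = 12780 ft.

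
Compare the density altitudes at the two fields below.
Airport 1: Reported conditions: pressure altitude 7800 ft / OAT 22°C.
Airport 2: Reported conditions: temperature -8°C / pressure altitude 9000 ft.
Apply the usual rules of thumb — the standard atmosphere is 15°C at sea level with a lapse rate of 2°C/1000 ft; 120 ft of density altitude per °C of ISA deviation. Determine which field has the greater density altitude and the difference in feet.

Airport 1 by 2112 ft

Airport 1: ISA temp = -0.6°C, deviation +22.6°C, DA = 7800 + 120 × 22.6 = 10512 ft.
Airport 2: ISA temp = -3°C, deviation -5°C, DA = 9000 + 120 × (-5) = 8400 ft.
Airport 1 is higher by 10512 − 8400 = 2112 ft.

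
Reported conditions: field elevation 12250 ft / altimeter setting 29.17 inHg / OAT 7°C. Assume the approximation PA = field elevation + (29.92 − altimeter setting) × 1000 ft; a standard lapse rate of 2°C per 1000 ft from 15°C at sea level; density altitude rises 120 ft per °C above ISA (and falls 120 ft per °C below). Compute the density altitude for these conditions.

15160 ft

Pressure altitude = 12250 + (29.92 − 29.17) × 1000 = 12250 + (+750) = 13000 ft.
ISA temperature at 13000 ft = 15 − 2 × (13000/1000) = -11°C.
ISA deviation = 7 − (-11) = +18°C.
Density altitude = 13000 + 120 × (18) = 15160 ft.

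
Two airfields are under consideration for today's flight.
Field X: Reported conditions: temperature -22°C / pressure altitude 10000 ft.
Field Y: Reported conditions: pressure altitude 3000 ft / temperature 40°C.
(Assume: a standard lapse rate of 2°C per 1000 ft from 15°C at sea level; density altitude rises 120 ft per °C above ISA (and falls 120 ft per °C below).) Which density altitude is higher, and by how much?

Field X: ISA temp = -5°C, deviation -17°C, DA = 10000 + 120 × (-17) = 7960 ft.
Field Y: ISA temp = 9°C, deviation +31°C, DA = 3000 + 120 × 31 = 6720 ft.
Field X is higher by 7960 − 6720 = 1240 ft.

Field X by 1240 ft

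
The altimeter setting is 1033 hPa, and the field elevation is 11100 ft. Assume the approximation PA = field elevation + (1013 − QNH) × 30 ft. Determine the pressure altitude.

Pressure correction = (1013 − 1033) × 30 = -600 ft.
Pressure altitude = 11100 + (-600) = 10500 ft.

10500 ft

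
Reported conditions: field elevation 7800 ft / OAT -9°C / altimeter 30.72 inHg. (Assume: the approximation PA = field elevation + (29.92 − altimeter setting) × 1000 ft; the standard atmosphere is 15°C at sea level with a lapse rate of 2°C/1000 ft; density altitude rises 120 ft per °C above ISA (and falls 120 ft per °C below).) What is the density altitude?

5800 ft

Pressure altitude = 7800 + (29.92 − 30.72) × 1000 = 7800 + (-800) = 7000 ft.
ISA temperature at 7000 ft = 15 − 2 × (7000/1000) = 1°C.
ISA deviation = -9 − 1 = -10°C.
Density altitude = 7000 + 120 × (-10) = 5800 ft.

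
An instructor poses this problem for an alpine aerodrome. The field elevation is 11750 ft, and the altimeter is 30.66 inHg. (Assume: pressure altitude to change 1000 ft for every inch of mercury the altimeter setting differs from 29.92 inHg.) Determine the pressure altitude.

11010 ft

Pressure correction = (29.92 − 30.66) × 1000 = -740 ft.
Pressure altitude = 11750 + (-740) = 11010 ft.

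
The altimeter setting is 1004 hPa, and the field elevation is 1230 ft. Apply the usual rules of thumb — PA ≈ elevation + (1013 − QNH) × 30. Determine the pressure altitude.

Pressure correction = (1013 − 1004) × 30 = +270 ft.
Pressure altitude = 1230 + (+270) = 1500 ft.

1500 ft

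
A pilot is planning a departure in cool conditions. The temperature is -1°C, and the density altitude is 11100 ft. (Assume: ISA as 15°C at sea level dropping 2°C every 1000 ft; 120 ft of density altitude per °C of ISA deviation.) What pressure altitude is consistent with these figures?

DA = PA + 120 × (OAT − (15 − 2·PA/1000)) = PA + 120·OAT − 1800 + 0.24·PA = 1.24·PA + 120·OAT − 1800.
So 1.24·PA = 11100 − 120 × (-1) + 1800 = 13020.
PA = 13020 / 1.24 = 10500 ft.

10500 ft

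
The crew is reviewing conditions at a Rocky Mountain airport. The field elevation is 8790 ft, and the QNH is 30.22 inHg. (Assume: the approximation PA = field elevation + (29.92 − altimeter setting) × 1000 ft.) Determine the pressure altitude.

Pressure correction = (29.92 − 30.22) × 1000 = -300 ft.
Pressure altitude = 8790 + (-300) = 8490 ft.

8490 ft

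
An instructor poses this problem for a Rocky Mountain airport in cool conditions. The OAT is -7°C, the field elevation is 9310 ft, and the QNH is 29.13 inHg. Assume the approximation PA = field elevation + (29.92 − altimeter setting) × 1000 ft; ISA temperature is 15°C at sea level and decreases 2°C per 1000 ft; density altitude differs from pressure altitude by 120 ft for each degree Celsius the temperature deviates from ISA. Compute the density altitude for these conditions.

9884 ft

Pressure altitude = 9310 + (29.92 − 29.13) × 1000 = 9310 + (+790) = 10100 ft.
ISA temperature at 10100 ft = 15 − 2 × (10100/1000) = -5.2°C.
ISA deviation = -7 − (-5.2) = -1.8°C.
Density altitude = 10100 + 120 × (-1.8) = 9884 ft.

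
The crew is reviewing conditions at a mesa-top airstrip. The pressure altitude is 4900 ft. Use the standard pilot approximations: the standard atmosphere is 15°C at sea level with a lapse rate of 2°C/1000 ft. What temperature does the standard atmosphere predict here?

5.2°C

ISA temperature = 15 − 2 × (4900/1000) = 15 − 9.8 = 5.2°C.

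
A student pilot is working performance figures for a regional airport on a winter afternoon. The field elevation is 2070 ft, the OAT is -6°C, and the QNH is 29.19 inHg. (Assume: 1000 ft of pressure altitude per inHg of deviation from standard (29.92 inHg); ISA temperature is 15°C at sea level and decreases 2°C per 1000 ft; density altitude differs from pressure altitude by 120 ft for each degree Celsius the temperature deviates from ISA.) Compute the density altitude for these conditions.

952 ft

Pressure altitude = 2070 + (29.92 − 29.19) × 1000 = 2070 + (+730) = 2800 ft.
ISA temperature at 2800 ft = 15 − 2 × (2800/1000) = 9.4°C.
ISA deviation = -6 − 9.4 = -15.4°C.
Density altitude = 2800 + 120 × (-15.4) = 952 ft.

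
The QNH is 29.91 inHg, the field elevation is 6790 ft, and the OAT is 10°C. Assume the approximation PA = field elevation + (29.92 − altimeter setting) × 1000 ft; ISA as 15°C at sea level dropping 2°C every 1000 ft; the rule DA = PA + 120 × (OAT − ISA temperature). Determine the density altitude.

Pressure altitude = 6790 + (29.92 − 29.91) × 1000 = 6790 + (+10) = 6800 ft.
ISA temperature at 6800 ft = 15 − 2 × (6800/1000) = 1.4°C.
ISA deviation = 10 − 1.4 = +8.6°C.
Density altitude = 6800 + 120 × (8.6) = 7832 ft.

7832 ft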